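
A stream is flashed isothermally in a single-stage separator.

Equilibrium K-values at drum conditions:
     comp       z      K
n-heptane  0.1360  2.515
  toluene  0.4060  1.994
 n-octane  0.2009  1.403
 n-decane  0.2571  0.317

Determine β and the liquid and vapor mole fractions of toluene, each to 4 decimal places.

β = 0.7898, x_toluene = 0.2274, y_toluene = 0.4535

Let β = V/F and solve Σ zᵢ(Kᵢ−1)/(1+β(Kᵢ−1)) = 0.
g(0) = ΣzᵢKᵢ − 1 = 0.5150 and g(1) = 1 − Σzᵢ/Kᵢ = -0.2119, so a root lies in (0, 1).
Newton–Raphson from β = 0.5:
  β = 0.5000: g = 0.18754, g' = -0.5792 → β = 0.8238
  β = 0.8238: g = -0.02716, g' = -0.8284 → β = 0.7910
  β = 0.7910: g = -0.00088, g' = -0.7764 → β = 0.7898
Converged at β = 0.7898.
Compositions from xᵢ = zᵢ/(1+β(Kᵢ−1)), yᵢ = Kᵢxᵢ:
  n-heptane: x = 0.0619, y = 0.1557
  toluene: x = 0.2274, y = 0.4535
  n-octane: x = 0.1524, y = 0.2138
  n-decane: x = 0.5583, y = 0.1770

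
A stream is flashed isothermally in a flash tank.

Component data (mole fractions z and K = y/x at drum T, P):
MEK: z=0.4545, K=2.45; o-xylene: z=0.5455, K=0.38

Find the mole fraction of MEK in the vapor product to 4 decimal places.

y_MEK = 0.7338

Newton iteration, ψ⁰ = 0.62:
  ψ = 0.6200: g = -0.20236, g' = -0.8183 → ψ = 0.3727
  ψ = 0.3727: g = -0.01203, g' = -0.7574 → ψ = 0.3568
  ψ = 0.3568: g = 0.00003, g' = -0.7608 → ψ = 0.3569
Converged at ψ = 0.3569.
Compositions from xᵢ = zᵢ/(1+ψ(Kᵢ−1)), yᵢ = Kᵢxᵢ:
  MEK: x = 0.2995, y = 0.7338
  o-xylene: x = 0.7005, y = 0.2662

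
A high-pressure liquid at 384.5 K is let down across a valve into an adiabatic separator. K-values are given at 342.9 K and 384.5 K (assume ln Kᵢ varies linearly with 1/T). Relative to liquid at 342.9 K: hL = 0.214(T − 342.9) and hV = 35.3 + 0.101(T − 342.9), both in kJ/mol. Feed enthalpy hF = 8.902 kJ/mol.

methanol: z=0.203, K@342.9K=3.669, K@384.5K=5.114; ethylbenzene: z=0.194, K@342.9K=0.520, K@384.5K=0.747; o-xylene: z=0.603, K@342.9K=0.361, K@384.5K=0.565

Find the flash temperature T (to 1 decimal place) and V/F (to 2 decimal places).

T = 361.0 K, V/F = 0.15

Adiabatic flash: solve Rachford–Rice at each trial T, then check hF = ψ·hV(T) + (1−ψ)·hL(T).
  T = 342.9 K: K = (3.669, 0.520, 0.361), RR gives ψ = 0.039, H_out = 1.392 kJ/mol
  T = 384.5 K: K = (5.114, 0.747, 0.565), RR gives ψ = 0.323, H_out = 18.785 kJ/mol
  T = 363.7 K: K = (4.373, 0.630, 0.457), RR gives ψ = 0.168, H_out = 10.000 kJ/mol
  T = 353.3 K: K = (4.016, 0.574, 0.408), RR gives ψ = 0.103, H_out = 5.749 kJ/mol
  T = 358.5 K: K = (4.193, 0.602, 0.432), RR gives ψ = 0.135, H_out = 7.879 kJ/mol
  T = 361.1 K: K = (4.283, 0.616, 0.445), RR gives ψ = 0.152, H_out = 8.940 kJ/mol
  T = 359.8 K: K = (4.238, 0.609, 0.438), RR gives ψ = 0.144, H_out = 8.410 kJ/mol
Linear interpolation between T = 359.8 (H_out = 8.410) and T = 361.1 (H_out = 8.940) on hF = 8.902 gives T ≈ 361.0 K, at which ψ = 0.15.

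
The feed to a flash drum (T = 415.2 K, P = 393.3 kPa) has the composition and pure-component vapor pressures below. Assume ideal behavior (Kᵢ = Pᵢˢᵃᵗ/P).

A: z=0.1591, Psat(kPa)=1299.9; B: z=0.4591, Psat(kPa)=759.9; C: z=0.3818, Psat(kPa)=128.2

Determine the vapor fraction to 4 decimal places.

Raoult's law: Kᵢ = Pᵢˢᵃᵗ/P = Pᵢˢᵃᵗ/393.3.
  K_A = 1299.9/393.3 = 3.305111, K_B = 759.9/393.3 = 1.932113, K_C = 128.2/393.3 = 0.325960
Let ψ = V/F and solve Σ zᵢ(Kᵢ−1)/(1+ψ(Kᵢ−1)) = 0.
g(0) = ΣzᵢKᵢ − 1 = 0.5373 and g(1) = 1 − Σzᵢ/Kᵢ = -0.4571, so a root lies in (0, 1).
Newton iteration, ψ⁰ = 0.5:
  ψ = 0.5000: g = 0.07410, g' = -0.7627 → ψ = 0.5972
  ψ = 0.5972: g = -0.00148, g' = -0.8002 → ψ = 0.5953
Converged at ψ = 0.5953.

ψ = 0.5953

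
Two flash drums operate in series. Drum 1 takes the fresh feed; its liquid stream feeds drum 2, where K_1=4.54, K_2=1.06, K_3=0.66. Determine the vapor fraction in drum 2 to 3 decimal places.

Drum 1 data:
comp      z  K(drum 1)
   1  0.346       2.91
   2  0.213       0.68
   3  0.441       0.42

V/F (drum 2) = 0.638

Drum 1:
Newton–Raphson from ψ₁ = 0.5:
  ψ₁ = 0.500: g = -0.1034, g' = -0.655 → ψ₁ = 0.342
  ψ₁ = 0.342: g = 0.0039, g' = -0.720 → ψ₁ = 0.348
Converged at ψ₁ = 0.348.
Drum-1 compositions:
  1: x = 0.208, y = 0.605
  2: x = 0.240, y = 0.163
  3: x = 0.552, y = 0.232
Drum-2 feed = drum-1 liquid: z₂ = (0.2079, 0.2397, 0.5524).
Drum 2:
Let ψ₂ = V/F and solve Σ zᵢ(Kᵢ−1)/(1+ψ₂(Kᵢ−1)) = 0.
g(0) = ΣzᵢKᵢ − 1 = 0.563 and g(1) = 1 − Σzᵢ/Kᵢ = -0.109, so a root lies in (0, 1).
Newton iteration, ψ₂⁰ = 0.48:
  ψ₂ = 0.480: g = 0.0622, g' = -0.450 → ψ₂ = 0.618
  ψ₂ = 0.618: g = 0.0068, g' = -0.359 → ψ₂ = 0.637
  ψ₂ = 0.637: g = 0.0001, g' = -0.351 → ψ₂ = 0.638
Converged at ψ₂ = 0.638.
  1: x = 0.064, y = 0.290
  2: x = 0.231, y = 0.245
  3: x = 0.705, y = 0.466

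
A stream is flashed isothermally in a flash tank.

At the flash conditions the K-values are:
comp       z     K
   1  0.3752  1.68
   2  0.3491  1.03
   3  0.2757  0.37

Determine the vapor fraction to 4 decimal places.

Newton iteration, ψ⁰ = 0.5:
  ψ = 0.5000: g = -0.05285, g' = -0.3301 → ψ = 0.3399
  ψ = 0.3399: g = -0.00342, g' = -0.2920 → ψ = 0.3282
Converged at ψ = 0.3282.

ψ = 0.3282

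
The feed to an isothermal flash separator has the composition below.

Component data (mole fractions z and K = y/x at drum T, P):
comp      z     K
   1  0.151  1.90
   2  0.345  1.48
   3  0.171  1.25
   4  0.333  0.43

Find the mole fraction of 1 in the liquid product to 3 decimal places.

Material balance + equilibrium reduce to Σ zᵢ(Kᵢ−1)/(1+V/F(Kᵢ−1)) = 0.
Check two-phase: ΣzᵢKᵢ = 1.154 > 1 and Σzᵢ/Kᵢ = 1.224 > 1, so g(0) = 0.154 > 0 and g(1) = -0.224 < 0.
Newton iteration, V/F⁰ = 0.34:
  V/F = 0.340: g = 0.0504, g' = -0.306 → V/F = 0.505
  V/F = 0.505: g = -0.0017, g' = -0.331 → V/F = 0.499
Converged at V/F = 0.499.
Compositions from xᵢ = zᵢ/(1+V/F(Kᵢ−1)), yᵢ = Kᵢxᵢ:
  1: x = 0.104, y = 0.198
  2: x = 0.278, y = 0.412
  3: x = 0.152, y = 0.190
  4: x = 0.466, y = 0.200

x_1 = 0.104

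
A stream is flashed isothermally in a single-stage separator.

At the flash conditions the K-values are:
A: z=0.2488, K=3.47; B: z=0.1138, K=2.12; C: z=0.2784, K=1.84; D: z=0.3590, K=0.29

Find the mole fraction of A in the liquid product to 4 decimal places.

x_A = 0.0967

Rachford–Rice: g(ψ) = Σ zᵢ(Kᵢ−1)/(1+ψ(Kᵢ−1)) = 0.
Feasibility: ΣzᵢKᵢ = 1.7210, Σzᵢ/Kᵢ = 1.5146 — both > 1, two phases present.
Newton iteration, ψ⁰ = 0.55:
  ψ = 0.5500: g = 0.08119, g' = -0.9066 → ψ = 0.6396
  ψ = 0.6396: g = -0.00230, g' = -0.9669 → ψ = 0.6372
Converged at ψ = 0.6372.
Compositions from xᵢ = zᵢ/(1+ψ(Kᵢ−1)), yᵢ = Kᵢxᵢ:
  A: x = 0.0967, y = 0.3354
  B: x = 0.0664, y = 0.1408
  C: x = 0.1813, y = 0.3337
  D: x = 0.6556, y = 0.1901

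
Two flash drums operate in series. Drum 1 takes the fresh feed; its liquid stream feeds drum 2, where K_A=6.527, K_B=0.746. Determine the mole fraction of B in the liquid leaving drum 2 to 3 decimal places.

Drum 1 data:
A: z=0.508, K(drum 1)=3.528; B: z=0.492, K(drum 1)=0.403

x_B (drum 2) = 0.956

Drum 1:
Let ψ₁ = V/F and solve Σ zᵢ(Kᵢ−1)/(1+ψ₁(Kᵢ−1)) = 0.
Check two-phase: ΣzᵢKᵢ = 1.990 > 1 and Σzᵢ/Kᵢ = 1.365 > 1, so g(0) = 0.991 > 0 and g(1) = -0.365 < 0.
Iterate (Newton) starting at ψ₁ = 0.49:
  ψ₁ = 0.490: g = 0.1585, g' = -0.998 → ψ₁ = 0.649
  ψ₁ = 0.649: g = 0.0070, g' = -0.933 → ψ₁ = 0.656
Converged at ψ₁ = 0.656.
Drum-1 compositions:
  A: x = 0.191, y = 0.674
  B: x = 0.809, y = 0.326
Drum-2 feed = drum-1 liquid: z₂ = (0.1910, 0.8090).
Drum 2:
Rachford–Rice: g(ψ₂) = Σ zᵢ(Kᵢ−1)/(1+ψ₂(Kᵢ−1)) = 0.
Feasibility: ΣzᵢKᵢ = 1.850, Σzᵢ/Kᵢ = 1.114 — both > 1, two phases present.
Binary case is linear: z₁(K₁−1)(1+ψ₂(K₂−1)) + z₂(K₂−1)(1+ψ₂(K₁−1)) = 0
⇒ ψ₂ = [z₁(K₁−1)+z₂(K₂−1)] / [−(K₁−1)(K₂−1)] = 0.8504/1.4039 = 0.606
  A: x = 0.044, y = 0.287
  B: x = 0.956, y = 0.713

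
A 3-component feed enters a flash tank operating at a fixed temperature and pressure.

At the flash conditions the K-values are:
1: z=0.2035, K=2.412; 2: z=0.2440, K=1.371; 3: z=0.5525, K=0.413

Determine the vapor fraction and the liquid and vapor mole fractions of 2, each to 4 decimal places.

ψ = 0.0902, x_2 = 0.2361, y_2 = 0.3237

Rachford–Rice: g(ψ) = Σ zᵢ(Kᵢ−1)/(1+ψ(Kᵢ−1)) = 0.
Check two-phase: ΣzᵢKᵢ = 1.0535 > 1 and Σzᵢ/Kᵢ = 1.6001 > 1, so g(0) = 0.0535 > 0 and g(1) = -0.6001 < 0.
Iterate (Newton) starting at ψ = 0.53:
  ψ = 0.5300: g = -0.23078, g' = -0.5573 → ψ = 0.1159
  ψ = 0.1159: g = -0.01428, g' = -0.5497 → ψ = 0.0899
  ψ = 0.0899: g = 0.00017, g' = -0.5631 → ψ = 0.0902
Converged at ψ = 0.0902.
Compositions from xᵢ = zᵢ/(1+ψ(Kᵢ−1)), yᵢ = Kᵢxᵢ:
  1: x = 0.1805, y = 0.4354
  2: x = 0.2361, y = 0.3237
  3: x = 0.5834, y = 0.2409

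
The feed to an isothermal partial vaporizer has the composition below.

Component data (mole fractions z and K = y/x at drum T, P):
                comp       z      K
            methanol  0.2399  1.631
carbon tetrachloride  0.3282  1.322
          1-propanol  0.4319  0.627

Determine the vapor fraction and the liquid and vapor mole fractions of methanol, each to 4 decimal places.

ψ = 0.5470, x_methanol = 0.1783, y_methanol = 0.2909

Rachford–Rice: g(ψ) = Σ zᵢ(Kᵢ−1)/(1+ψ(Kᵢ−1)) = 0.
g(0) = ΣzᵢKᵢ − 1 = 0.0960 and g(1) = 1 − Σzᵢ/Kᵢ = -0.0842, so a root lies in (0, 1).
Newton–Raphson from ψ = 0.41:
  ψ = 0.4100: g = 0.02344, g' = -0.1706 → ψ = 0.5474
  ψ = 0.5474: g = -0.00007, g' = -0.1722 → ψ = 0.5470
Converged at ψ = 0.5470.
Compositions from xᵢ = zᵢ/(1+ψ(Kᵢ−1)), yᵢ = Kᵢxᵢ:
  methanol: x = 0.1783, y = 0.2909
  carbon tetrachloride: x = 0.2791, y = 0.3689
  1-propanol: x = 0.5426, y = 0.3402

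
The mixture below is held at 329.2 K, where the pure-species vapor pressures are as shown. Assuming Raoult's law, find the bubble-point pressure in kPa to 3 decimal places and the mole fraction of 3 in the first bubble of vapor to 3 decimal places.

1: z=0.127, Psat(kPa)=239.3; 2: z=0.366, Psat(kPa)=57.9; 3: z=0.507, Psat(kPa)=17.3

At the bubble point ψ → 0, so ΣzᵢKᵢ = 1 with Kᵢ = Pᵢˢᵃᵗ/P ⇒ P = ΣzᵢPᵢˢᵃᵗ.
P = 0.127·239.3 + 0.366·57.9 + 0.507·17.3 = 60.354 kPa
yᵢ = zᵢPᵢˢᵃᵗ/P ⇒ y_3 = 0.507·17.3/60.354 = 0.145

Pbub = 60.354 kPa, y_3 = 0.145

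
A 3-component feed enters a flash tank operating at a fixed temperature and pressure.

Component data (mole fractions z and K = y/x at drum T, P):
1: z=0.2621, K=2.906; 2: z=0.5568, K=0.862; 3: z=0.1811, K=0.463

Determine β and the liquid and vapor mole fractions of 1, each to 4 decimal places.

Newton–Raphson from β = 0.5:
  β = 0.5000: g = 0.04031, g' = -0.3595 → β = 0.6121
  β = 0.6121: g = 0.00176, g' = -0.3314 → β = 0.6174
Converged at β = 0.6175.
Compositions from xᵢ = zᵢ/(1+β(Kᵢ−1)), yᵢ = Kᵢxᵢ:
  1: x = 0.1204, y = 0.3499
  2: x = 0.6087, y = 0.5247
  3: x = 0.2709, y = 0.1254

β = 0.6175, x_1 = 0.1204, y_1 = 0.3499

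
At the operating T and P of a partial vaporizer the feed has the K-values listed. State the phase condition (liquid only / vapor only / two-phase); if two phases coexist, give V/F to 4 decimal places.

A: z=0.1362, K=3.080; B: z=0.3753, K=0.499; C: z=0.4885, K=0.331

ΣzᵢKᵢ = 0.7685; Σzᵢ/Kᵢ = 2.2722.
Since ΣzᵢKᵢ < 1 the mixture is below its bubble point — single liquid phase.

liquid only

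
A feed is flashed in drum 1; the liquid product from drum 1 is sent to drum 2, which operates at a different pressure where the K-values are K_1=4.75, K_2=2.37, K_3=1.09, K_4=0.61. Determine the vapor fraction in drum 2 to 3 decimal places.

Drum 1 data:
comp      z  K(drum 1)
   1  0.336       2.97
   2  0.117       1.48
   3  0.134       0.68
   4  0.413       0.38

V/F (drum 2) = 0.612

Drum 1:
Let ψ₁ = V/F and solve Σ zᵢ(Kᵢ−1)/(1+ψ₁(Kᵢ−1)) = 0.
Feasibility: ΣzᵢKᵢ = 1.419, Σzᵢ/Kᵢ = 1.476 — both > 1, two phases present.
Newton iteration, ψ₁⁰ = 0.5:
  ψ₁ = 0.500: g = -0.0434, g' = -0.701 → ψ₁ = 0.438
Converged at ψ₁ = 0.438.
Drum-1 compositions:
  1: x = 0.180, y = 0.535
  2: x = 0.097, y = 0.143
  3: x = 0.156, y = 0.106
  4: x = 0.567, y = 0.216
Drum-2 feed = drum-1 liquid: z₂ = (0.1803, 0.0967, 0.1559, 0.5672).
Drum 2:
Rachford–Rice: g(ψ₂) = Σ zᵢ(Kᵢ−1)/(1+ψ₂(Kᵢ−1)) = 0.
Check two-phase: ΣzᵢKᵢ = 1.601 > 1 and Σzᵢ/Kᵢ = 1.152 > 1, so g(0) = 0.601 > 0 and g(1) = -0.152 < 0.
Newton–Raphson from ψ₂ = 0.5:
  ψ₂ = 0.500: g = 0.0524, g' = -0.505 → ψ₂ = 0.604
  ψ₂ = 0.604: g = 0.0036, g' = -0.441 → ψ₂ = 0.612
Converged at ψ₂ = 0.612.
  1: x = 0.055, y = 0.260
  2: x = 0.053, y = 0.125
  3: x = 0.148, y = 0.161
  4: x = 0.745, y = 0.454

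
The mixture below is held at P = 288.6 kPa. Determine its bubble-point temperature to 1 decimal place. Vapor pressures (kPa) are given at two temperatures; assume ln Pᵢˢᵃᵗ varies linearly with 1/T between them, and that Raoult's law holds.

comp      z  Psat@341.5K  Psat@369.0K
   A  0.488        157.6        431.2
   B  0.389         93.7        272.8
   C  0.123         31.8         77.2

T = 365.5 K

Bubble-point temperature: ΣzᵢPᵢˢᵃᵗ(T) = P. Interpolate ln Pᵢˢᵃᵗ = aᵢ + bᵢ/T.
  T = 341.5 K: ΣzᵢPᵢˢᵃᵗ = 117.27 kPa
  T = 369.0 K: ΣzᵢPᵢˢᵃᵗ = 326.04 kPa
  T = 355.2 K: ΣzᵢPᵢˢᵃᵗ = 199.04 kPa
  T = 362.1 K: ΣzᵢPᵢˢᵃᵗ = 255.94 kPa
  T = 365.6 K: ΣzᵢPᵢˢᵃᵗ = 289.70 kPa
  T = 363.9 K: ΣzᵢPᵢˢᵃᵗ = 272.86 kPa
Interpolating between 363.9 K and 365.6 K gives T ≈ 365.5 K.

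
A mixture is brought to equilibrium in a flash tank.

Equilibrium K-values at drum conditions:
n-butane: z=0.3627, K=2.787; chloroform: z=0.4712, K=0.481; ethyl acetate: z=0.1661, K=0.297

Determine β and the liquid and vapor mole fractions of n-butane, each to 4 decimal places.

β = 0.2806, x_n-butane = 0.2416, y_n-butane = 0.6733

Newton–Raphson from β = 0.5:
  β = 0.5000: g = -0.16801, g' = -0.7497 → β = 0.2759
  β = 0.2759: g = 0.00383, g' = -0.8188 → β = 0.2806
Converged at β = 0.2806.
Compositions from xᵢ = zᵢ/(1+β(Kᵢ−1)), yᵢ = Kᵢxᵢ:
  n-butane: x = 0.2416, y = 0.6733
  chloroform: x = 0.5515, y = 0.2653
  ethyl acetate: x = 0.2069, y = 0.0615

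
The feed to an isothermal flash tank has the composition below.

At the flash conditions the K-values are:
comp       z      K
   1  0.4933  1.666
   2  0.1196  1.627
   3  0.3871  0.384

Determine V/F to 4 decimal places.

Rachford–Rice: g(V/F) = Σ zᵢ(Kᵢ−1)/(1+V/F(Kᵢ−1)) = 0.
g(0) = ΣzᵢKᵢ − 1 = 0.1651 and g(1) = 1 − Σzᵢ/Kᵢ = -0.3777, so a root lies in (0, 1).
Newton–Raphson from V/F = 0.5:
  V/F = 0.5000: g = -0.04103, g' = -0.4571 → V/F = 0.4102
  V/F = 0.4102: g = -0.00141, g' = -0.4278 → V/F = 0.4070
Converged at V/F = 0.4069.

V/F = 0.4069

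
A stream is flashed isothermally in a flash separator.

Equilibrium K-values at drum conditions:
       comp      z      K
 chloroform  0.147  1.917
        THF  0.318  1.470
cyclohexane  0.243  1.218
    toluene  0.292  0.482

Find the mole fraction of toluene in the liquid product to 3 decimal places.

x_toluene = 0.462

Rachford–Rice: g(ψ) = Σ zᵢ(Kᵢ−1)/(1+ψ(Kᵢ−1)) = 0.
Check two-phase: ΣzᵢKᵢ = 1.186 > 1 and Σzᵢ/Kᵢ = 1.098 > 1, so g(0) = 0.186 > 0 and g(1) = -0.098 < 0.
Newton–Raphson from ψ = 0.5:
  ψ = 0.500: g = 0.0571, g' = -0.256 → ψ = 0.723
  ψ = 0.723: g = -0.0034, g' = -0.293 → ψ = 0.711
Converged at ψ = 0.711.
Compositions from xᵢ = zᵢ/(1+ψ(Kᵢ−1)), yᵢ = Kᵢxᵢ:
  chloroform: x = 0.089, y = 0.171
  THF: x = 0.238, y = 0.350
  cyclohexane: x = 0.210, y = 0.256
  toluene: x = 0.462, y = 0.223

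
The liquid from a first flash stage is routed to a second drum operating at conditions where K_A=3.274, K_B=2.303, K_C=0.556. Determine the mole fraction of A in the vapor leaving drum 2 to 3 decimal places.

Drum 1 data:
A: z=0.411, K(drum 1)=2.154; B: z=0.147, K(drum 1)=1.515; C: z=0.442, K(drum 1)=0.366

Drum 1:
Newton iteration, ψ₁⁰ = 0.5:
  ψ₁ = 0.500: g = -0.0493, g' = -0.626 → ψ₁ = 0.421
  ψ₁ = 0.421: g = -0.0009, g' = -0.605 → ψ₁ = 0.420
Converged at ψ₁ = 0.420.
Drum-1 compositions:
  A: x = 0.277, y = 0.596
  B: x = 0.121, y = 0.183
  C: x = 0.602, y = 0.220
Drum-2 feed = drum-1 liquid: z₂ = (0.2769, 0.1209, 0.6022).
Drum 2:
Rachford–Rice: g(ψ₂) = Σ zᵢ(Kᵢ−1)/(1+ψ₂(Kᵢ−1)) = 0.
Feasibility: ΣzᵢKᵢ = 1.520, Σzᵢ/Kᵢ = 1.220 — both > 1, two phases present.
Iterate (Newton) starting at ψ₂ = 0.48:
  ψ₂ = 0.480: g = 0.0582, g' = -0.597 → ψ₂ = 0.577
  ψ₂ = 0.577: g = 0.0025, g' = -0.549 → ψ₂ = 0.582
Converged at ψ₂ = 0.582.
  A: x = 0.119, y = 0.390
  B: x = 0.069, y = 0.158
  C: x = 0.812, y = 0.452

y_A (drum 2) = 0.390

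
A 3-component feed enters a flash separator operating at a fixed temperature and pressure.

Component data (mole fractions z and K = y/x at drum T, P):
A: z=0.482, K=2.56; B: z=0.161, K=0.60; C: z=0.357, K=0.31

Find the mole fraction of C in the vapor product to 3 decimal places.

Let ψ = V/F and solve Σ zᵢ(Kᵢ−1)/(1+ψ(Kᵢ−1)) = 0.
Feasibility: ΣzᵢKᵢ = 1.441, Σzᵢ/Kᵢ = 1.608 — both > 1, two phases present.
Iterate (Newton) starting at ψ = 0.5:
  ψ = 0.500: g = -0.0341, g' = -0.807 → ψ = 0.458
  ψ = 0.458: g = -0.0001, g' = -0.801 → ψ = 0.457
Converged at ψ = 0.457.
Compositions from xᵢ = zᵢ/(1+ψ(Kᵢ−1)), yᵢ = Kᵢxᵢ:
  A: x = 0.281, y = 0.720
  B: x = 0.197, y = 0.118
  C: x = 0.522, y = 0.162

y_C = 0.162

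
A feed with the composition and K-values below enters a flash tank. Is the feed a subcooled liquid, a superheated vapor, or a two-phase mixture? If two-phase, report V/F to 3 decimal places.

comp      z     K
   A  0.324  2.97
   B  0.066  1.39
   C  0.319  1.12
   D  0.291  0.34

ΣzᵢKᵢ = 1.510; Σzᵢ/Kᵢ = 1.297.
Both exceed 1, so a two-phase solution exists.
Let ψ = V/F and solve Σ zᵢ(Kᵢ−1)/(1+ψ(Kᵢ−1)) = 0.
Newton iteration, ψ⁰ = 0.5:
  ψ = 0.500: g = 0.0925, g' = -0.613 → ψ = 0.651
  ψ = 0.651: g = -0.0011, g' = -0.641 → ψ = 0.649
Converged at ψ = 0.649.

two-phase, V/F = 0.649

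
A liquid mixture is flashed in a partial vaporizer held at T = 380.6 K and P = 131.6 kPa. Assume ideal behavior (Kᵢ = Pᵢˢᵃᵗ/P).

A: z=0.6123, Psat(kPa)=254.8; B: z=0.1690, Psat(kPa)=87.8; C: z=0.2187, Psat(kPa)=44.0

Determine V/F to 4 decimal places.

Raoult's law: Kᵢ = Pᵢˢᵃᵗ/P = Pᵢˢᵃᵗ/131.6.
  K_A = 254.8/131.6 = 1.936170, K_B = 87.8/131.6 = 0.667173, K_C = 44.0/131.6 = 0.334347
Material balance + equilibrium reduce to Σ zᵢ(Kᵢ−1)/(1+V/F(Kᵢ−1)) = 0.
Check two-phase: ΣzᵢKᵢ = 1.3714 > 1 and Σzᵢ/Kᵢ = 1.2237 > 1, so g(0) = 0.3714 > 0 and g(1) = -0.2237 < 0.
Newton–Raphson from V/F = 0.5:
  V/F = 0.5000: g = 0.10477, g' = -0.4936 → V/F = 0.7123
  V/F = 0.7123: g = -0.00664, g' = -0.5757 → V/F = 0.7007
  V/F = 0.7007: g = -0.00005, g' = -0.5679 → V/F = 0.7006
Converged at V/F = 0.7006.

V/F = 0.7006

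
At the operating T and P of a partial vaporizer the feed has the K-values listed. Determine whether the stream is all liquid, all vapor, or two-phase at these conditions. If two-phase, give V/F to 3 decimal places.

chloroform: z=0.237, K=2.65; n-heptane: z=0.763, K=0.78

two-phase, V/F = 0.615

ΣzᵢKᵢ = 1.223; Σzᵢ/Kᵢ = 1.068.
Both exceed 1, so a two-phase solution exists.
Material balance + equilibrium reduce to Σ zᵢ(Kᵢ−1)/(1+ψ(Kᵢ−1)) = 0.
Iterate (Newton) starting at ψ = 0.35:
  ψ = 0.350: g = 0.0660, g' = -0.303 → ψ = 0.568
  ψ = 0.568: g = 0.0100, g' = -0.220 → ψ = 0.614
  ψ = 0.614: g = 0.0003, g' = -0.209 → ψ = 0.615
Converged at ψ = 0.615.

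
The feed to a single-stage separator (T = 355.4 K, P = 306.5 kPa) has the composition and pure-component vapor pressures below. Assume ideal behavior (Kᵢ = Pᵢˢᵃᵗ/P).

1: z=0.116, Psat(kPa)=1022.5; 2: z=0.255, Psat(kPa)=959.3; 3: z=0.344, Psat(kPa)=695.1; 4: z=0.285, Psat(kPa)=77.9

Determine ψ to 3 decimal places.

Raoult's law: Kᵢ = Pᵢˢᵃᵗ/P = Pᵢˢᵃᵗ/306.5.
  K_1 = 1022.5/306.5 = 3.33605, K_2 = 959.3/306.5 = 3.12985, K_3 = 695.1/306.5 = 2.26786, K_4 = 77.9/306.5 = 0.25416
Material balance + equilibrium reduce to Σ zᵢ(Kᵢ−1)/(1+ψ(Kᵢ−1)) = 0.
Check two-phase: ΣzᵢKᵢ = 2.038 > 1 and Σzᵢ/Kᵢ = 1.389 > 1, so g(0) = 1.038 > 0 and g(1) = -0.389 < 0.
Newton iteration, ψ⁰ = 0.5:
  ψ = 0.500: g = 0.3160, g' = -1.016 → ψ = 0.811
  ψ = 0.811: g = -0.0300, g' = -1.381 → ψ = 0.789
Converged at ψ = 0.789.

ψ = 0.789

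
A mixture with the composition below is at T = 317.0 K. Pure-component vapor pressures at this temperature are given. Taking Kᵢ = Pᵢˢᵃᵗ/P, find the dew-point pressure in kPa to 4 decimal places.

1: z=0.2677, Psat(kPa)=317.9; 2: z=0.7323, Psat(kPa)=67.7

Pdew = 85.7712 kPa

At the dew point ψ → 1, so Σzᵢ/Kᵢ = 1 with Kᵢ = Pᵢˢᵃᵗ/P ⇒ 1/P = Σzᵢ/Pᵢˢᵃᵗ.
1/P = 0.2677/317.9 + 0.7323/67.7 = 0.0116589 ⇒ P = 85.7712 kPa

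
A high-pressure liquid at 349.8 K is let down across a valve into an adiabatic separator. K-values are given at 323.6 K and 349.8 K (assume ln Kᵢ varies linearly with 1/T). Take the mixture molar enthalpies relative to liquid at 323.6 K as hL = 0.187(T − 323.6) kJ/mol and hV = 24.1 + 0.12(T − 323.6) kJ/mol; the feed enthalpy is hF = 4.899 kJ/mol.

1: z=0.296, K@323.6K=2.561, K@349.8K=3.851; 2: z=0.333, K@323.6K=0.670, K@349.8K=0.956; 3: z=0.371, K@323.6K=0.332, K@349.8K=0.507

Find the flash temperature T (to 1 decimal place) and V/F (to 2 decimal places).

T = 326.4 K, V/F = 0.18

Adiabatic flash: solve Rachford–Rice at each trial T, then check hF = ψ·hV(T) + (1−ψ)·hL(T).
  T = 323.6 K: K = (2.561, 0.670, 0.332), RR gives ψ = 0.127, H_out = 3.064 kJ/mol
  T = 349.8 K: K = (3.851, 0.956, 0.507), RR gives ψ = 0.674, H_out = 19.952 kJ/mol
  T = 336.7 K: K = (3.165, 0.806, 0.414), RR gives ψ = 0.383, H_out = 11.345 kJ/mol
  T = 330.1 K: K = (2.851, 0.736, 0.371), RR gives ψ = 0.255, H_out = 7.247 kJ/mol
  T = 326.9 K: K = (2.706, 0.703, 0.351), RR gives ψ = 0.193, H_out = 5.222 kJ/mol
  T = 325.2 K: K = (2.631, 0.686, 0.341), RR gives ψ = 0.159, H_out = 4.121 kJ/mol
Linear interpolation between T = 325.2 (H_out = 4.121) and T = 326.9 (H_out = 5.222) on hF = 4.899 gives T ≈ 326.4 K, at which ψ = 0.18.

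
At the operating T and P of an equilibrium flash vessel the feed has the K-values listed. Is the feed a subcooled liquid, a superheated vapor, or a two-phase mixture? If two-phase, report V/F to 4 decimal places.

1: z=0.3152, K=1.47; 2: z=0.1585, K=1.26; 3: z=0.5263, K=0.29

subcooled liquid

ΣzᵢKᵢ = 0.8157; Σzᵢ/Kᵢ = 2.1550.
Since ΣzᵢKᵢ < 1 the mixture is below its bubble point — single liquid phase.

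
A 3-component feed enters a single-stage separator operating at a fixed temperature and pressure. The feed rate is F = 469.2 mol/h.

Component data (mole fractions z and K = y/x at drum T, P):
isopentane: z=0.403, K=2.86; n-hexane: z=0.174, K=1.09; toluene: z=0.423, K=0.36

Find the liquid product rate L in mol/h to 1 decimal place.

L = 231.3 mol/h

Let ψ = V/F and solve Σ zᵢ(Kᵢ−1)/(1+ψ(Kᵢ−1)) = 0.
Check two-phase: ΣzᵢKᵢ = 1.495 > 1 and Σzᵢ/Kᵢ = 1.476 > 1, so g(0) = 0.495 > 0 and g(1) = -0.476 < 0.
Newton iteration, ψ⁰ = 0.5:
  ψ = 0.500: g = 0.0053, g' = -0.750 → ψ = 0.507
Converged at ψ = 0.507.
Then V = ψ·F = 0.5070·469.2 = 237.9 mol/h and L = F − V = 231.3 mol/h.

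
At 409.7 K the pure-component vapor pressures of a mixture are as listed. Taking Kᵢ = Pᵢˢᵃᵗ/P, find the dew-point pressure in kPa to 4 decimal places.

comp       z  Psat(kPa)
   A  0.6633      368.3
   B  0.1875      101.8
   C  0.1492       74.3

Pdew = 176.9630 kPa

At the dew point ψ → 1, so Σzᵢ/Kᵢ = 1 with Kᵢ = Pᵢˢᵃᵗ/P ⇒ 1/P = Σzᵢ/Pᵢˢᵃᵗ.
1/P = 0.6633/368.3 + 0.1875/101.8 + 0.1492/74.3 = 0.0056509 ⇒ P = 176.9630 kPa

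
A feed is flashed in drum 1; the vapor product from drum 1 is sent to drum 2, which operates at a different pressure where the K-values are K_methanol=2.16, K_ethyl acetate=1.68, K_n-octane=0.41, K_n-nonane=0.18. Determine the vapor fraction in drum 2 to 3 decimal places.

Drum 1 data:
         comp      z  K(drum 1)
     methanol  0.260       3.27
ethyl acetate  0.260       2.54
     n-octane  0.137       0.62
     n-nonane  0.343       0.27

Drum 1:
Let ψ₁ = V/F and solve Σ zᵢ(Kᵢ−1)/(1+ψ₁(Kᵢ−1)) = 0.
g(0) = ΣzᵢKᵢ − 1 = 0.688 and g(1) = 1 − Σzᵢ/Kᵢ = -0.673, so a root lies in (0, 1).
Iterate (Newton) starting at ψ₁ = 0.5:
  ψ₁ = 0.500: g = 0.0441, g' = -0.974 → ψ₁ = 0.545
Converged at ψ₁ = 0.545.
Drum-1 compositions:
  methanol: x = 0.116, y = 0.380
  ethyl acetate: x = 0.141, y = 0.359
  n-octane: x = 0.173, y = 0.107
  n-nonane: x = 0.570, y = 0.154
Drum-2 feed = drum-1 vapor: z₂ = (0.3800, 0.3590, 0.1071, 0.1538).
Drum 2:
Newton–Raphson from ψ₂ = 0.5:
  ψ₂ = 0.500: g = 0.1578, g' = -0.669 → ψ₂ = 0.736
  ψ₂ = 0.736: g = -0.0290, g' = -0.996 → ψ₂ = 0.707
  ψ₂ = 0.707: g = -0.0011, g' = -0.924 → ψ₂ = 0.705
Converged at ψ₂ = 0.705.
  methanol: x = 0.209, y = 0.451
  ethyl acetate: x = 0.243, y = 0.408
  n-octane: x = 0.183, y = 0.075
  n-nonane: x = 0.365, y = 0.066

V/F (drum 2) = 0.705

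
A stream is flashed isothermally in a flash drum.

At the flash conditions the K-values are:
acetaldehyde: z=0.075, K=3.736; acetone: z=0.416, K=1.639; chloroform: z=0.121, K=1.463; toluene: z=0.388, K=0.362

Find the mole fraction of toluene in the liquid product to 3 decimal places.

x_toluene = 0.542

Iterate (Newton) starting at ψ = 0.57:
  ψ = 0.570: g = -0.0697, g' = -0.583 → ψ = 0.451
  ψ = 0.451: g = -0.0027, g' = -0.544 → ψ = 0.446
Converged at ψ = 0.445.
Compositions from xᵢ = zᵢ/(1+ψ(Kᵢ−1)), yᵢ = Kᵢxᵢ:
  acetaldehyde: x = 0.034, y = 0.126
  acetone: x = 0.324, y = 0.531
  chloroform: x = 0.100, y = 0.147
  toluene: x = 0.542, y = 0.196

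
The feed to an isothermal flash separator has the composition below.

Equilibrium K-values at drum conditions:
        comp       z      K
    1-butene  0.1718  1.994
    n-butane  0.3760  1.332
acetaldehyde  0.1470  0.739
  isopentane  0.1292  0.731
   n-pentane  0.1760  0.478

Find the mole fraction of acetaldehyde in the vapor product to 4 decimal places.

y_acetaldehyde = 0.1271

Material balance + equilibrium reduce to Σ zᵢ(Kᵢ−1)/(1+ψ(Kᵢ−1)) = 0.
g(0) = ΣzᵢKᵢ − 1 = 0.1306 and g(1) = 1 − Σzᵢ/Kᵢ = -0.1123, so a root lies in (0, 1).
Newton iteration, ψ⁰ = 0.49:
  ψ = 0.4900: g = 0.01473, g' = -0.2196 → ψ = 0.5571
  ψ = 0.5571: g = -0.00006, g' = -0.2218 → ψ = 0.5568
Converged at ψ = 0.5568.
Compositions from xᵢ = zᵢ/(1+ψ(Kᵢ−1)), yᵢ = Kᵢxᵢ:
  1-butene: x = 0.1106, y = 0.2205
  n-butane: x = 0.3173, y = 0.4227
  acetaldehyde: x = 0.1720, y = 0.1271
  isopentane: x = 0.1520, y = 0.1111
  n-pentane: x = 0.2481, y = 0.1186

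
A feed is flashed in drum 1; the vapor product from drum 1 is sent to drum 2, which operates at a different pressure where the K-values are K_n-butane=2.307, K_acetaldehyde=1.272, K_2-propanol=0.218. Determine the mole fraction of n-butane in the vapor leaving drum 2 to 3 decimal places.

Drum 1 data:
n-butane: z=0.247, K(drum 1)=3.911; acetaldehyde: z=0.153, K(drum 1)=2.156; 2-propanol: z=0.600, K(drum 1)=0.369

y_n-butane (drum 2) = 0.627

Drum 1:
Newton–Raphson from ψ₁ = 0.66:
  ψ₁ = 0.660: g = -0.3023, g' = -1.013 → ψ₁ = 0.361
  ψ₁ = 0.361: g = -0.0153, g' = -1.000 → ψ₁ = 0.346
Converged at ψ₁ = 0.346.
Drum-1 compositions:
  n-butane: x = 0.123, y = 0.481
  acetaldehyde: x = 0.109, y = 0.236
  2-propanol: x = 0.768, y = 0.283
Drum-2 feed = drum-1 vapor: z₂ = (0.4811, 0.2356, 0.2833).
Drum 2:
Material balance + equilibrium reduce to Σ zᵢ(Kᵢ−1)/(1+ψ₂(Kᵢ−1)) = 0.
Check two-phase: ΣzᵢKᵢ = 1.471 > 1 and Σzᵢ/Kᵢ = 1.693 > 1, so g(0) = 0.471 > 0 and g(1) = -0.693 < 0.
Iterate (Newton) starting at ψ₂ = 0.5:
  ψ₂ = 0.500: g = 0.0730, g' = -0.781 → ψ₂ = 0.593
  ψ₂ = 0.593: g = -0.0040, g' = -0.877 → ψ₂ = 0.589
Converged at ψ₂ = 0.589.
  n-butane: x = 0.272, y = 0.627
  acetaldehyde: x = 0.203, y = 0.258
  2-propanol: x = 0.525, y = 0.114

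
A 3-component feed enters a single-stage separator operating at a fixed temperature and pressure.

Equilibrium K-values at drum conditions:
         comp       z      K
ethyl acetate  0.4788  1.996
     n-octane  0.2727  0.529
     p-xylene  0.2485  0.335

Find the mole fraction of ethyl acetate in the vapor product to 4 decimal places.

y_ethyl acetate = 0.7242

Iterate (Newton) starting at V/F = 0.69:
  V/F = 0.6900: g = -0.21301, g' = -0.6749 → V/F = 0.3744
  V/F = 0.3744: g = -0.02861, g' = -0.5360 → V/F = 0.3210
  V/F = 0.3210: g = -0.00007, g' = -0.5343 → V/F = 0.3209
Converged at V/F = 0.3209.
Compositions from xᵢ = zᵢ/(1+V/F(Kᵢ−1)), yᵢ = Kᵢxᵢ:
  ethyl acetate: x = 0.3628, y = 0.7242
  n-octane: x = 0.3213, y = 0.1699
  p-xylene: x = 0.3159, y = 0.1058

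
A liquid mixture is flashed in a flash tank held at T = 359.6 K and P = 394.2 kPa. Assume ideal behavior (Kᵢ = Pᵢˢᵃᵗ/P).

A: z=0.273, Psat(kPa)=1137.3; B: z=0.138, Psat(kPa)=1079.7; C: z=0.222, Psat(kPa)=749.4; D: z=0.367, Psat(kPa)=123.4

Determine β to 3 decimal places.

Raoult's law: Kᵢ = Pᵢˢᵃᵗ/P = Pᵢˢᵃᵗ/394.2.
  K_A = 1137.3/394.2 = 2.88508, K_B = 1079.7/394.2 = 2.73896, K_C = 749.4/394.2 = 1.90107, K_D = 123.4/394.2 = 0.31304
Newton–Raphson from β = 0.52:
  β = 0.520: g = 0.1299, g' = -0.865 → β = 0.670
  β = 0.670: g = -0.0042, g' = -0.943 → β = 0.666
Converged at β = 0.666.

β = 0.666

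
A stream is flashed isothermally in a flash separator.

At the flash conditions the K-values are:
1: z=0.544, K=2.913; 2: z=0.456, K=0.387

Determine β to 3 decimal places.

β = 0.649

Binary case is linear: z₁(K₁−1)(1+β(K₂−1)) + z₂(K₂−1)(1+β(K₁−1)) = 0
⇒ β = [z₁(K₁−1)+z₂(K₂−1)] / [−(K₁−1)(K₂−1)] = 0.7611/1.1727 = 0.649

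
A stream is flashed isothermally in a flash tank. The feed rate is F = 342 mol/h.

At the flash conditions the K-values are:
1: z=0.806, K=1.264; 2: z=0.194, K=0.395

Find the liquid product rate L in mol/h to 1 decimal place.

Material balance + equilibrium reduce to Σ zᵢ(Kᵢ−1)/(1+V/F(Kᵢ−1)) = 0.
g(0) = ΣzᵢKᵢ − 1 = 0.095 and g(1) = 1 − Σzᵢ/Kᵢ = -0.129, so a root lies in (0, 1).
Newton–Raphson from V/F = 0.5:
  V/F = 0.500: g = 0.0197, g' = -0.190 → V/F = 0.604
  V/F = 0.604: g = -0.0014, g' = -0.218 → V/F = 0.597
Converged at V/F = 0.597.
Then V = V/F·F = 0.5974·342 = 204.3 mol/h and L = F − V = 137.7 mol/h.

L = 137.7 mol/h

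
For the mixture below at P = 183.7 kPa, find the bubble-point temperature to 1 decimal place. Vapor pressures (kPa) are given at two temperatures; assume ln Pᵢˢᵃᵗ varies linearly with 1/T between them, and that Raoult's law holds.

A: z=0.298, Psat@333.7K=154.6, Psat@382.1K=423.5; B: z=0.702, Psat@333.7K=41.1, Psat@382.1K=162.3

Bubble-point temperature: ΣzᵢPᵢˢᵃᵗ(T) = P. Interpolate ln Pᵢˢᵃᵗ = aᵢ + bᵢ/T.
  T = 333.7 K: ΣzᵢPᵢˢᵃᵗ = 74.92 kPa
  T = 382.1 K: ΣzᵢPᵢˢᵃᵗ = 240.14 kPa
  T = 357.9 K: ΣzᵢPᵢˢᵃᵗ = 138.95 kPa
  T = 370.0 K: ΣzᵢPᵢˢᵃᵗ = 184.14 kPa
  T = 363.9 K: ΣzᵢPᵢˢᵃᵗ = 160.11 kPa
  T = 366.9 K: ΣzᵢPᵢˢᵃᵗ = 171.60 kPa
  T = 368.4 K: ΣzᵢPᵢˢᵃᵗ = 177.58 kPa
Interpolating between 368.4 K and 370.0 K gives T ≈ 369.9 K.

T = 369.9 K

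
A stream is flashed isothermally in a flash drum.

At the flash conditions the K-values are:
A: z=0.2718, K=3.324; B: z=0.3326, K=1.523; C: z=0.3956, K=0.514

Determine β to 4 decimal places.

β = 0.8606

Material balance + equilibrium reduce to Σ zᵢ(Kᵢ−1)/(1+β(Kᵢ−1)) = 0.
g(0) = ΣzᵢKᵢ − 1 = 0.6134 and g(1) = 1 − Σzᵢ/Kᵢ = -0.0698, so a root lies in (0, 1).
Newton–Raphson from β = 0.5:
  β = 0.5000: g = 0.17608, g' = -0.5343 → β = 0.8296
  β = 0.8296: g = 0.01492, g' = -0.4778 → β = 0.8608
  β = 0.8608: g = -0.00007, g' = -0.4825 → β = 0.8606
Converged at β = 0.8606.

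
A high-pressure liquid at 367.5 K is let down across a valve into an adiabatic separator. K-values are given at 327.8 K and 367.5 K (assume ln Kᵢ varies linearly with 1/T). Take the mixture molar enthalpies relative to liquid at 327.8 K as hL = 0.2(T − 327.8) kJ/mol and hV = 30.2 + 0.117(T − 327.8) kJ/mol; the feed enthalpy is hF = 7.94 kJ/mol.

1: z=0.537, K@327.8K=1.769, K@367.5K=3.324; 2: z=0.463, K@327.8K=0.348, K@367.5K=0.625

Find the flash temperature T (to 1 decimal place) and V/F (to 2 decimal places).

T = 328.9 K, V/F = 0.26

Adiabatic flash: solve Rachford–Rice at each trial T, then check hF = ψ·hV(T) + (1−ψ)·hL(T).
  T = 327.8 K: K = (1.769, 0.348), RR gives ψ = 0.222, H_out = 6.690 kJ/mol
  T = 367.5 K: K = (3.324, 0.625), RR gives ψ = 1.000, H_out = 34.845 kJ/mol
  T = 347.6 K: K = (2.467, 0.474), RR gives ψ = 0.705, H_out = 24.095 kJ/mol
  T = 337.7 K: K = (2.099, 0.408), RR gives ψ = 0.486, H_out = 16.252 kJ/mol
  T = 332.8 K: K = (1.931, 0.378), RR gives ψ = 0.365, H_out = 11.886 kJ/mol
  T = 330.3 K: K = (1.849, 0.363), RR gives ψ = 0.297, H_out = 9.410 kJ/mol
  T = 329.1 K: K = (1.810, 0.356), RR gives ψ = 0.262, H_out = 8.139 kJ/mol
Linear interpolation between T = 327.8 (H_out = 6.690) and T = 329.1 (H_out = 8.139) on hF = 7.94 gives T ≈ 328.9 K, at which ψ = 0.26.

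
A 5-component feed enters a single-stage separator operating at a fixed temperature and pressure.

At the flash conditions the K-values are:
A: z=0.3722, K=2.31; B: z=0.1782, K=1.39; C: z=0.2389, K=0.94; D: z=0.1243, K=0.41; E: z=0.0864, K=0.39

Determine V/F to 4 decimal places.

V/F = 0.8734

Material balance + equilibrium reduce to Σ zᵢ(Kᵢ−1)/(1+V/F(Kᵢ−1)) = 0.
Feasibility: ΣzᵢKᵢ = 1.4167, Σzᵢ/Kᵢ = 1.0682 — both > 1, two phases present.
Iterate (Newton) starting at V/F = 0.5:
  V/F = 0.5000: g = 0.15813, g' = -0.4067 → V/F = 0.8888
  V/F = 0.8888: g = -0.00757, g' = -0.4969 → V/F = 0.8736
  V/F = 0.8736: g = -0.00008, g' = -0.4865 → V/F = 0.8734
Converged at V/F = 0.8734.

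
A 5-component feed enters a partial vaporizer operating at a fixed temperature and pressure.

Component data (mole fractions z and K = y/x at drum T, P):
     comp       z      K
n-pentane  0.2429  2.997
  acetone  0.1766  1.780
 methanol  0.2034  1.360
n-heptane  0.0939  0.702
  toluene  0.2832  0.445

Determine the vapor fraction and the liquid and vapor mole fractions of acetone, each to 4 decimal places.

Iterate (Newton) starting at ψ = 0.37:
  ψ = 0.3700: g = 0.22123, g' = -0.5543 → ψ = 0.7691
  ψ = 0.7691: g = 0.02418, g' = -0.4884 → ψ = 0.8186
  ψ = 0.8186: g = -0.00034, g' = -0.5028 → ψ = 0.8180
Converged at ψ = 0.8180.
Compositions from xᵢ = zᵢ/(1+ψ(Kᵢ−1)), yᵢ = Kᵢxᵢ:
  n-pentane: x = 0.0922, y = 0.2764
  acetone: x = 0.1078, y = 0.1919
  methanol: x = 0.1571, y = 0.2137
  n-heptane: x = 0.1242, y = 0.0872
  toluene: x = 0.5187, y = 0.2308

ψ = 0.8180, x_acetone = 0.1078, y_acetone = 0.1919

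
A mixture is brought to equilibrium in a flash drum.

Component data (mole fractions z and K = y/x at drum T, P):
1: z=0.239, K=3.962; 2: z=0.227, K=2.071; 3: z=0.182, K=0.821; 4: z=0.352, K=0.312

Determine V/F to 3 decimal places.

V/F = 0.546

Rachford–Rice: g(V/F) = Σ zᵢ(Kᵢ−1)/(1+V/F(Kᵢ−1)) = 0.
Feasibility: ΣzᵢKᵢ = 1.676, Σzᵢ/Kᵢ = 1.520 — both > 1, two phases present.
Newton–Raphson from V/F = 0.62:
  V/F = 0.620: g = -0.0633, g' = -0.869 → V/F = 0.547
  V/F = 0.547: g = -0.0011, g' = -0.845 → V/F = 0.546
Converged at V/F = 0.546.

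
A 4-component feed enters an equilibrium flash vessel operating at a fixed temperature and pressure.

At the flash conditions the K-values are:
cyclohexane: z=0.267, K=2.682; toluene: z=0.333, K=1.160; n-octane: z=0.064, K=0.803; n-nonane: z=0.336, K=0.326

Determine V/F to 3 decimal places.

Rachford–Rice: g(V/F) = Σ zᵢ(Kᵢ−1)/(1+V/F(Kᵢ−1)) = 0.
Feasibility: ΣzᵢKᵢ = 1.263, Σzᵢ/Kᵢ = 1.497 — both > 1, two phases present.
Newton–Raphson from V/F = 0.65:
  V/F = 0.650: g = -0.1547, g' = -0.666 → V/F = 0.418
  V/F = 0.418: g = -0.0153, g' = -0.567 → V/F = 0.391
Converged at V/F = 0.391.

V/F = 0.391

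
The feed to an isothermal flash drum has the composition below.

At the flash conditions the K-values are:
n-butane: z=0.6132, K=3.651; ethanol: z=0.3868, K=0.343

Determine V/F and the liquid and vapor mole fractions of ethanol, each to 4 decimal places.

V/F = 0.7874, x_ethanol = 0.8014, y_ethanol = 0.2749

Material balance + equilibrium reduce to Σ zᵢ(Kᵢ−1)/(1+V/F(Kᵢ−1)) = 0.
Check two-phase: ΣzᵢKᵢ = 2.3715 > 1 and Σzᵢ/Kᵢ = 1.2957 > 1, so g(0) = 1.3715 > 0 and g(1) = -0.2957 < 0.
Binary case is linear: z₁(K₁−1)(1+V/F(K₂−1)) + z₂(K₂−1)(1+V/F(K₁−1)) = 0
⇒ V/F = [z₁(K₁−1)+z₂(K₂−1)] / [−(K₁−1)(K₂−1)] = 1.37147/1.74171 = 0.7874
Compositions from xᵢ = zᵢ/(1+V/F(Kᵢ−1)), yᵢ = Kᵢxᵢ:
  n-butane: x = 0.1986, y = 0.7251
  ethanol: x = 0.8014, y = 0.2749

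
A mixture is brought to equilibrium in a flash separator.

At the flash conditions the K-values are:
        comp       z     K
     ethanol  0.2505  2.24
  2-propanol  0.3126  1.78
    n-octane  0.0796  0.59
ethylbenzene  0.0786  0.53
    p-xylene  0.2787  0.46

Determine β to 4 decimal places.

β = 0.6592

Let β = V/F and solve Σ zᵢ(Kᵢ−1)/(1+β(Kᵢ−1)) = 0.
Check two-phase: ΣzᵢKᵢ = 1.3344 > 1 and Σzᵢ/Kᵢ = 1.1765 > 1, so g(0) = 0.3344 > 0 and g(1) = -0.1765 < 0.
Iterate (Newton) starting at β = 0.48:
  β = 0.4800: g = 0.08064, g' = -0.4498 → β = 0.6593
  β = 0.6593: g = -0.00001, g' = -0.4571 → β = 0.6592
Converged at β = 0.6592.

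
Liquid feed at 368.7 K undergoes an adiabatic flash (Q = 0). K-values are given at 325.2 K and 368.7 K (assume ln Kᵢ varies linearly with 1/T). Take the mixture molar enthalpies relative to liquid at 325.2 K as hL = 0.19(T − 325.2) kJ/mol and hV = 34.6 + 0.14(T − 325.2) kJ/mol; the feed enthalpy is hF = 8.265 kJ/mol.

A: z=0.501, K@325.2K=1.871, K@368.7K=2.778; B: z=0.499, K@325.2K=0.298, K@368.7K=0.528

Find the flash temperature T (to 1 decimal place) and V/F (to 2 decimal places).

T = 329.8 K, V/F = 0.22

Adiabatic flash: solve Rachford–Rice at each trial T, then check hF = ψ·hV(T) + (1−ψ)·hL(T).
  T = 325.2 K: K = (1.871, 0.298), RR gives ψ = 0.141, H_out = 4.871 kJ/mol
  T = 368.7 K: K = (2.778, 0.528), RR gives ψ = 0.781, H_out = 33.582 kJ/mol
  T = 346.9 K: K = (2.307, 0.404), RR gives ψ = 0.458, H_out = 19.482 kJ/mol
  T = 336.0 K: K = (2.084, 0.348), RR gives ψ = 0.308, H_out = 12.551 kJ/mol
  T = 330.6 K: K = (1.976, 0.323), RR gives ψ = 0.228, H_out = 8.867 kJ/mol
  T = 327.9 K: K = (1.923, 0.310), RR gives ψ = 0.186, H_out = 6.917 kJ/mol
  T = 329.2 K: K = (1.949, 0.316), RR gives ψ = 0.207, H_out = 7.866 kJ/mol
Linear interpolation between T = 329.2 (H_out = 7.866) and T = 330.6 (H_out = 8.867) on hF = 8.265 gives T ≈ 329.8 K, at which ψ = 0.22.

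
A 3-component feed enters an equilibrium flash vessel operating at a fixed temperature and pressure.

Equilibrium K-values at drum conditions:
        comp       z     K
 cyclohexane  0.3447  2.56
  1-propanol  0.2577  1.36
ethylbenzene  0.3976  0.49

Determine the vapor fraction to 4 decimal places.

Iterate (Newton) starting at ψ = 0.5:
  ψ = 0.5000: g = 0.10853, g' = -0.4751 → ψ = 0.7285
  ψ = 0.7285: g = 0.00256, g' = -0.4666 → ψ = 0.7339
Converged at ψ = 0.7339.

ψ = 0.7339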